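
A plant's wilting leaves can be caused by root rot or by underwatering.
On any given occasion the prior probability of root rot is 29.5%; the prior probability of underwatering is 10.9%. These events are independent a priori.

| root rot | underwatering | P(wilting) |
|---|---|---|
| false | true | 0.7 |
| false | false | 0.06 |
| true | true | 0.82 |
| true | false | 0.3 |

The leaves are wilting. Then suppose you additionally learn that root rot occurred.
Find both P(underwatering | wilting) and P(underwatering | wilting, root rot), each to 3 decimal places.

P(wilting) = 0.06*0.705*0.891 + 0.7*0.705*0.109 + 0.3*0.295*0.891 + 0.82*0.295*0.109 = 0.037689 + 0.053791 + 0.078853 + 0.026367 = 0.196700
Restricting to configurations with underwatering present: 0.053791 + 0.026367 = 0.080158.
So P(underwatering | wilting) = 0.080158/0.196700 ≈ 0.408.

With the extra evidence:
Sum P(wilting|·) weighted by the priors over both values of underwatering:
  P(wilting | root rot) = 0.3·0.891 + 0.82·0.109
        = 0.267300 + 0.089380 = 0.356680
Configurations with underwatering contribute 0.089380, so
  P(underwatering | wilting, root rot) = 0.089380 / 0.356680 ≈ 0.251
Conditioning on root rot lowers the posterior on underwatering: the classic explaining-away effect in a common-effect structure.

P(underwatering | wilting) ≈ 0.408; P(underwatering | wilting, root rot) ≈ 0.251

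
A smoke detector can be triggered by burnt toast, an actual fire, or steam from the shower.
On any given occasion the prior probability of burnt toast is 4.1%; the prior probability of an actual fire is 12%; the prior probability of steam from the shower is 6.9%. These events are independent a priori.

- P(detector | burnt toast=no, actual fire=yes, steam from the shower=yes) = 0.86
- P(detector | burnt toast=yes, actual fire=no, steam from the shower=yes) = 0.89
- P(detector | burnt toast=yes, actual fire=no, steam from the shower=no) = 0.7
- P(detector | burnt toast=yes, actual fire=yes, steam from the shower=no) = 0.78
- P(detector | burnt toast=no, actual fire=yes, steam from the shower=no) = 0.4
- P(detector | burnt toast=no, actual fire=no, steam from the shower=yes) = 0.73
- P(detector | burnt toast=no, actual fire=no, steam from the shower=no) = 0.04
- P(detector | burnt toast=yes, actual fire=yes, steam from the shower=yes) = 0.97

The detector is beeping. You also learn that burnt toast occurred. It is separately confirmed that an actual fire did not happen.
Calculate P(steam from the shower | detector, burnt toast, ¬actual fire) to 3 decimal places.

P(steam from the shower | detector, burnt toast, ¬actual fire) ≈ 0.086

P(detector | burnt toast, ¬actual fire) = 0.7·0.931 + 0.89·0.069 = 0.651700 + 0.061410 = 0.713110
Restricting to configurations with steam from the shower present: 0.89·0.069 = 0.061410.
P(steam from the shower | detector, burnt toast, ¬actual fire) = 0.061410 / 0.713110 ≈ 0.086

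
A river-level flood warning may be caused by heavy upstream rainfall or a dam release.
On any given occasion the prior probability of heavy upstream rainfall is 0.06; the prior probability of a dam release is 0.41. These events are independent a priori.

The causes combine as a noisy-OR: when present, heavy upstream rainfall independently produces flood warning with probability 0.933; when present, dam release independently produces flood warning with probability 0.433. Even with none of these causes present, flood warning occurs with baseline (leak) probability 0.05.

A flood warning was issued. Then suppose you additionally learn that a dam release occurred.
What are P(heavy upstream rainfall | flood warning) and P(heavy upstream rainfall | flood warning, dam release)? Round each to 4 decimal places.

Under noisy-OR, P(flood warning | causes) = 1 − (1−0.05)·∏(1−qᵢ) over the active causes.
P(flood warning) = 0.05·0.94·0.59 + 0.46135·0.94·0.41 + 0.93635·0.06·0.59 + 0.96391·0.06·0.41 = 0.027730 + 0.177804 + 0.033147 + 0.023712 = 0.262393
Of this, 0.056859 comes from 0.033147 + 0.023712 (the heavy upstream rainfall=true cases).
P(heavy upstream rainfall | flood warning) = 0.056859 / 0.262393 ≈ 0.2167

Now also conditioning on dam release=true:
Weight on heavy upstream rainfall=true, given the evidence: 0.96391·0.06 = 0.057835
The normalizing constant is 0.46135·0.94 + 0.96391·0.06 = 0.491504
P(heavy upstream rainfall | flood warning, dam release) = 0.057835/0.491504 ≈ 0.1177
— dam release explains away the evidence for heavy upstream rainfall.

P(heavy upstream rainfall | flood warning) ≈ 0.2167; P(heavy upstream rainfall | flood warning, dam release) ≈ 0.1177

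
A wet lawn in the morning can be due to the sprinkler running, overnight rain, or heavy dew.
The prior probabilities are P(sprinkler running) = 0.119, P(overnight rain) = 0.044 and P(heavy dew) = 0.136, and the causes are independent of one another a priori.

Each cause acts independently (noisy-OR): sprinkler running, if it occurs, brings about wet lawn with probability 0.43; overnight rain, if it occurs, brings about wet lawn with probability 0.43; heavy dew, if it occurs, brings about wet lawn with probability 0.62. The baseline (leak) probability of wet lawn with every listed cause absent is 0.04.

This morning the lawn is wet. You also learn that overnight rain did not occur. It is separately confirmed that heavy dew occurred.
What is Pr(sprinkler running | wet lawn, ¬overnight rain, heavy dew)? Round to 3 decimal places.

Under noisy-OR, P(wet lawn | causes) = 1 − (1−0.04)·∏(1−qᵢ) over the active causes.
P(wet lawn | ¬overnight rain, heavy dew) = 0.6352*0.881 + 0.792064*0.119 = 0.559611 + 0.094256 = 0.653867
Of this, 0.094256 comes from 0.792064*0.119 (the sprinkler running=true cases).
Hence the posterior is 0.094256/0.653867 ≈ 0.144.

Pr(sprinkler running | wet lawn, ¬overnight rain, heavy dew) ≈ 0.144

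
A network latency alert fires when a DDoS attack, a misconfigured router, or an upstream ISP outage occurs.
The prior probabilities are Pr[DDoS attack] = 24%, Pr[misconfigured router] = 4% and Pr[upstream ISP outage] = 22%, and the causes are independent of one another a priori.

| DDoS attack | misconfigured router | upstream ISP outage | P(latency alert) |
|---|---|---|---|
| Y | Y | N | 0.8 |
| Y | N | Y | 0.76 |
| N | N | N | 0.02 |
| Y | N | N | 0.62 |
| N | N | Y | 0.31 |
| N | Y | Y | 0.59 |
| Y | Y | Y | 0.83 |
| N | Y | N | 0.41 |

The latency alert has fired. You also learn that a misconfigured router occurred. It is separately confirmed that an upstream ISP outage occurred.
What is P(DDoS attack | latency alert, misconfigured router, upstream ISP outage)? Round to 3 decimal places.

P(DDoS attack | latency alert, misconfigured router, upstream ISP outage) ≈ 0.308

Numerator (weight on configurations with DDoS attack): 0.83·0.24 = 0.199200
Denominator P(latency alert | misconfigured router, upstream ISP outage): 0.59·0.76 + 0.83·0.24 = 0.647600
P(DDoS attack | latency alert, misconfigured router, upstream ISP outage) = 0.199200/0.647600 ≈ 0.308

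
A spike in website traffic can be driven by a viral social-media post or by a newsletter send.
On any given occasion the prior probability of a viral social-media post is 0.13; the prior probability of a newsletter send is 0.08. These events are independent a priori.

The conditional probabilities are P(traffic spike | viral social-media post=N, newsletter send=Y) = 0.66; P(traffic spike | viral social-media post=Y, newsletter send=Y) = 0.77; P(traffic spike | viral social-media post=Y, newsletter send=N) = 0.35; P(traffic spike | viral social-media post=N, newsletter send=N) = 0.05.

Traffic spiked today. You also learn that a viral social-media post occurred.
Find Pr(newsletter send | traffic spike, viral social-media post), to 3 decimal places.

P(traffic spike | viral social-media post) = 0.35*0.92 + 0.77*0.08 = 0.322000 + 0.061600 = 0.383600
The newsletter send-present share is 0.77*0.08 = 0.061600.
P(newsletter send | traffic spike, viral social-media post) = 0.061600 / 0.383600 ≈ 0.161

Pr(newsletter send | traffic spike, viral social-media post) ≈ 0.161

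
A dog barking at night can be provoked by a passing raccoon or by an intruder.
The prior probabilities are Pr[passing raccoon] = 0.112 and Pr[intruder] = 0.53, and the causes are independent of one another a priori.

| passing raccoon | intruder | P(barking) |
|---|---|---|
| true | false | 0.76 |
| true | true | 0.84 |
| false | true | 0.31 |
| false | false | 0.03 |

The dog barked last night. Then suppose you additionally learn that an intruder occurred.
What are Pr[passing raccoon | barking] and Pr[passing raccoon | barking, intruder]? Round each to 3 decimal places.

Pr[passing raccoon | barking] ≈ 0.362; Pr[passing raccoon | barking, intruder] ≈ 0.255

Numerator (weight on configurations with passing raccoon): 0.040006 + 0.049862 = 0.089868
Normalizer over all consistent configurations: 0.03·0.888·0.47 + 0.31·0.888·0.53 + 0.76·0.112·0.47 + 0.84·0.112·0.53 = 0.248287
Posterior = 0.089868 / 0.248287 ≈ 0.362

Now also conditioning on intruder=true:
Sum P(barking|·) weighted by the priors over both values of passing raccoon:
  P(barking | intruder) = 0.31*0.888 + 0.84*0.112
        = 0.275280 + 0.094080 = 0.369360
Keeping only the passing raccoon-present terms gives 0.094080, so
  P(passing raccoon | barking, intruder) = 0.094080 / 0.369360 ≈ 0.255
This is intercausal reasoning (explaining away): once intruder accounts for the barking, passing raccoon becomes less likely.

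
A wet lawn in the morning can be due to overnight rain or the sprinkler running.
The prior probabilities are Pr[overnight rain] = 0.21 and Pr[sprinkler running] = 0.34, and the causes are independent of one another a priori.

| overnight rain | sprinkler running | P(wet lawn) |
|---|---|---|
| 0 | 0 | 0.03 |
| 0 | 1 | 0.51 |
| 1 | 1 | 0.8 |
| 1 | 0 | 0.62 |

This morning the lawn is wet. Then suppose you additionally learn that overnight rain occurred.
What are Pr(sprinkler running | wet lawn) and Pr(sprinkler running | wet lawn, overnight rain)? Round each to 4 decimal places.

Pr(sprinkler running | wet lawn) ≈ 0.6565; Pr(sprinkler running | wet lawn, overnight rain) ≈ 0.3993

Enumerate the 4 (overnight rain, sprinkler running) configurations and weight by the priors:
  P(wet lawn) = 0.03*0.79*0.66 + 0.51*0.79*0.34 + 0.62*0.21*0.66 + 0.8*0.21*0.34
        = 0.015642 + 0.136986 + 0.085932 + 0.057120 = 0.295680
The terms with sprinkler running present sum to 0.194106, so
  P(sprinkler running | wet lawn) = 0.194106 / 0.295680 ≈ 0.6565

Now also conditioning on overnight rain=true:
Sum P(wet lawn|·) weighted by the priors over both values of sprinkler running:
  P(wet lawn | overnight rain) = 0.62*0.66 + 0.8*0.34
        = 0.409200 + 0.272000 = 0.681200
Configurations with sprinkler running contribute 0.272000, so
  P(sprinkler running | wet lawn, overnight rain) = 0.272000 / 0.681200 ≈ 0.3993
— overnight rain explains away the evidence for sprinkler running.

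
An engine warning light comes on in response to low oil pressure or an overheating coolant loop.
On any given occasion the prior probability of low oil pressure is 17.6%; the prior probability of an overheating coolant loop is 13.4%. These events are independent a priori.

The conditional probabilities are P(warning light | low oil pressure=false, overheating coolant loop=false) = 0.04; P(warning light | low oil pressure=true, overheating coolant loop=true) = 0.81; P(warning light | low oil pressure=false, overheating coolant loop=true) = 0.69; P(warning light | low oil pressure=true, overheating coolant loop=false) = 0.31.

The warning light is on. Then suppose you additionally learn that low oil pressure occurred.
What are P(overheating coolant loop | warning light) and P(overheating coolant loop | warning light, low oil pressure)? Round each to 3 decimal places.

P(overheating coolant loop | warning light) ≈ 0.557; P(overheating coolant loop | warning light, low oil pressure) ≈ 0.288

P(warning light) = 0.04×0.824×0.866 + 0.69×0.824×0.134 + 0.31×0.176×0.866 + 0.81×0.176×0.134 = 0.028543 + 0.076187 + 0.047249 + 0.019103 = 0.171082
Restricting to configurations with overheating coolant loop present: 0.076187 + 0.019103 = 0.095290.
So P(overheating coolant loop | warning light) = 0.095290/0.171082 ≈ 0.557.

With the extra evidence:
Weight on overheating coolant loop=true, given the evidence: 0.81×0.134 = 0.108540
Denominator P(warning light | low oil pressure): 0.31×0.866 + 0.81×0.134 = 0.377000
P(overheating coolant loop | warning light, low oil pressure) = 0.108540/0.377000 ≈ 0.288
— low oil pressure explains away the evidence for overheating coolant loop.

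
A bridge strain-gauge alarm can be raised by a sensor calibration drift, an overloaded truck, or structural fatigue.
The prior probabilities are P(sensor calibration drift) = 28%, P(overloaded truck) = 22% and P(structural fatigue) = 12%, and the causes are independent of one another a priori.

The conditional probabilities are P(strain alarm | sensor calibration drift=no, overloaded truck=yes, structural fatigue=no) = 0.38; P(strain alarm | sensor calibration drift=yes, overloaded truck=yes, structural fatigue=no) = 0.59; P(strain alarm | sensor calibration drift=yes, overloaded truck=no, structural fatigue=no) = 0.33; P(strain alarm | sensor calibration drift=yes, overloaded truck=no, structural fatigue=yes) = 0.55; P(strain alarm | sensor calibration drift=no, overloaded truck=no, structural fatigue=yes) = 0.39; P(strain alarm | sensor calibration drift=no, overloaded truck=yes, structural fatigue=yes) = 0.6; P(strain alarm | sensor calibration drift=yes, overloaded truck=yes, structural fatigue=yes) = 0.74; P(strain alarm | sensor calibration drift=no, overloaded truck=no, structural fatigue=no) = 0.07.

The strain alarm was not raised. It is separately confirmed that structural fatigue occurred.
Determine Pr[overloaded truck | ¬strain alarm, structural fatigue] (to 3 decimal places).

Numerator (weight on configurations with overloaded truck): 0.063360 + 0.016016 = 0.079376
Normalizer over all consistent configurations: 0.61×0.72×0.78 + 0.4×0.72×0.22 + 0.45×0.28×0.78 + 0.26×0.28×0.22 = 0.520232
Posterior = 0.079376 / 0.520232 ≈ 0.153

Pr[overloaded truck | ¬strain alarm, structural fatigue] ≈ 0.153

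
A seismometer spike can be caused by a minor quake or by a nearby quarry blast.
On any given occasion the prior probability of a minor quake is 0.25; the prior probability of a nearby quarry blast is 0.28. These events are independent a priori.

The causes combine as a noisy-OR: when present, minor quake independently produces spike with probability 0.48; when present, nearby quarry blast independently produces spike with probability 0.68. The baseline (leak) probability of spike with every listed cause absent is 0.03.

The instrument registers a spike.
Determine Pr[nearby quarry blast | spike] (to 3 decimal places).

Under noisy-OR, P(spike | causes) = 1 − (1−0.03)·∏(1−qᵢ) over the active causes.
Enumerate the 4 (minor quake, nearby quarry blast) configurations and weight by the priors:
  P(spike) = 0.03·0.75·0.72 + 0.6896·0.75·0.28 + 0.4956·0.25·0.72 + 0.838592·0.25·0.28
        = 0.016200 + 0.144816 + 0.089208 + 0.058701 = 0.308925
The terms with nearby quarry blast present sum to 0.203517, so
  P(nearby quarry blast | spike) = 0.203517 / 0.308925 ≈ 0.659

Pr[nearby quarry blast | spike] ≈ 0.659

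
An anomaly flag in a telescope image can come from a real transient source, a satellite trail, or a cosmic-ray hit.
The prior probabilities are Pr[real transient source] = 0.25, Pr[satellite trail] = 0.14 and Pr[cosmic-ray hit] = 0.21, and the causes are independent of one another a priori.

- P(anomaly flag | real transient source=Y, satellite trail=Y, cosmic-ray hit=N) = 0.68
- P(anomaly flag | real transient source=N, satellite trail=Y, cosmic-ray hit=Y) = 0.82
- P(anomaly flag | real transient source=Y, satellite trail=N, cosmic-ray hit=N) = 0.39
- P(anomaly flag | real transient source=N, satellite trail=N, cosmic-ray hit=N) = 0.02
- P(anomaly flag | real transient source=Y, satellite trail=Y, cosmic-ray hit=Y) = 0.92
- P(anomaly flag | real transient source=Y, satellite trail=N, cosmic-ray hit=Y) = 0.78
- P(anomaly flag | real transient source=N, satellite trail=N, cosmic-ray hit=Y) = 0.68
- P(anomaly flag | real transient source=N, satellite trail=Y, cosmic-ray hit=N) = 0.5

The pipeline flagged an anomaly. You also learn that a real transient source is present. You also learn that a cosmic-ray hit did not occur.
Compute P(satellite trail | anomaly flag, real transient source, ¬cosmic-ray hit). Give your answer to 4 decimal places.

Enumerate both values of satellite trail and weight by the priors:
  P(anomaly flag | real transient source, ¬cosmic-ray hit) = 0.39×0.86 + 0.68×0.14
        = 0.335400 + 0.095200 = 0.430600
Configurations with satellite trail contribute 0.095200, so
  P(satellite trail | anomaly flag, real transient source, ¬cosmic-ray hit) = 0.095200 / 0.430600 ≈ 0.2211

P(satellite trail | anomaly flag, real transient source, ¬cosmic-ray hit) ≈ 0.2211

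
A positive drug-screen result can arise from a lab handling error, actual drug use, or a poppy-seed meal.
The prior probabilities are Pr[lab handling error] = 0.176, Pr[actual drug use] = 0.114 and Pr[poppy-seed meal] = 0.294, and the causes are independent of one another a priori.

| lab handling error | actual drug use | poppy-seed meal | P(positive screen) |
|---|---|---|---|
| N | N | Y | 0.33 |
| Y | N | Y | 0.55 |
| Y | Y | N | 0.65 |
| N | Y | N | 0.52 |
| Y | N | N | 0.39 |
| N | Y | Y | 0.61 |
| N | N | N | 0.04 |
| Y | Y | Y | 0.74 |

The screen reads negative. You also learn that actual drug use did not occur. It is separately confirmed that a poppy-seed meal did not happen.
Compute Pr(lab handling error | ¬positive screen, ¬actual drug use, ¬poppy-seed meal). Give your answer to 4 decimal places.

Pr(lab handling error | ¬positive screen, ¬actual drug use, ¬poppy-seed meal) ≈ 0.1195

P(¬positive screen | ¬actual drug use, ¬poppy-seed meal) = 0.96*0.824 + 0.61*0.176 = 0.791040 + 0.107360 = 0.898400
Restricting to configurations with lab handling error present: 0.61*0.176 = 0.107360.
Hence the posterior is 0.107360/0.898400 ≈ 0.1195.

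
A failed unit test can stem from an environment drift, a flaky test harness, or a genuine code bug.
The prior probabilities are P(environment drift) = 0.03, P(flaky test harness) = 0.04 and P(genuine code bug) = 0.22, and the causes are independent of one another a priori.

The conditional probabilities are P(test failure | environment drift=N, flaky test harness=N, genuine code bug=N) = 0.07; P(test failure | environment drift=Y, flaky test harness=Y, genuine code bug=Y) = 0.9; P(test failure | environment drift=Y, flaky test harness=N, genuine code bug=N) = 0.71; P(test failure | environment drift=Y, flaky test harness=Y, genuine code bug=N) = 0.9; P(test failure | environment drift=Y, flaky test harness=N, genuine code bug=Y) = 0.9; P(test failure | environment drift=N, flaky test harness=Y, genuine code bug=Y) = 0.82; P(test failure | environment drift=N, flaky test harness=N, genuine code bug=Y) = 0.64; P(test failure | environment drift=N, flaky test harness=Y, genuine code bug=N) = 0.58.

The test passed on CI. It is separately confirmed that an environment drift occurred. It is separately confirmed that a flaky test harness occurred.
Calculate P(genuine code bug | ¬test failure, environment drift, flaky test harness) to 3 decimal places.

P(¬test failure | environment drift, flaky test harness) = 0.1×0.78 + 0.1×0.22 = 0.078000 + 0.022000 = 0.100000
The genuine code bug-present share is 0.1×0.22 = 0.022000.
P(genuine code bug | ¬test failure, environment drift, flaky test harness) = 0.022000 / 0.100000 ≈ 0.220

P(genuine code bug | ¬test failure, environment drift, flaky test harness) ≈ 0.220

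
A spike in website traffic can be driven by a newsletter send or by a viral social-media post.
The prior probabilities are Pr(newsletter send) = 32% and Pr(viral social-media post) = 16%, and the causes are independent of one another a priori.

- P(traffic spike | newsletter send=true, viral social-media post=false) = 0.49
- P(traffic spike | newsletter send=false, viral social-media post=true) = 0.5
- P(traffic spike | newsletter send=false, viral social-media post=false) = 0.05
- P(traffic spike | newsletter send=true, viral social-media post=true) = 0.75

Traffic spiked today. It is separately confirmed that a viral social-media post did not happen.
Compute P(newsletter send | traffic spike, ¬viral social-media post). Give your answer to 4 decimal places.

P(newsletter send | traffic spike, ¬viral social-media post) ≈ 0.8218

P(traffic spike | ¬viral social-media post) = 0.05×0.68 + 0.49×0.32 = 0.034000 + 0.156800 = 0.190800
Restricting to configurations with newsletter send present: 0.49×0.32 = 0.156800.
Hence the posterior is 0.156800/0.190800 ≈ 0.8218.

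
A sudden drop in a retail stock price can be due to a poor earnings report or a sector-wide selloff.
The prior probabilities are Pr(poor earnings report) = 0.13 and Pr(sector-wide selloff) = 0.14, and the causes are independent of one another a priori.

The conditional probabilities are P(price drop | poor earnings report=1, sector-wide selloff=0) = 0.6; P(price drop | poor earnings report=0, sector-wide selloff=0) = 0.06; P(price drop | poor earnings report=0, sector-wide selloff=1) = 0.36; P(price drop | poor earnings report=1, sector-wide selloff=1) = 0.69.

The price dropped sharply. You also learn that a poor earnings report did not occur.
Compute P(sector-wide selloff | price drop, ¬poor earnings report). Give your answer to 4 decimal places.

For the numerator, keep only sector-wide selloff=true terms: 0.36*0.14 = 0.050400
The normalizing constant is 0.06*0.86 + 0.36*0.14 = 0.102000
P(sector-wide selloff | price drop, ¬poor earnings report) = 0.050400/0.102000 ≈ 0.4941

P(sector-wide selloff | price drop, ¬poor earnings report) ≈ 0.4941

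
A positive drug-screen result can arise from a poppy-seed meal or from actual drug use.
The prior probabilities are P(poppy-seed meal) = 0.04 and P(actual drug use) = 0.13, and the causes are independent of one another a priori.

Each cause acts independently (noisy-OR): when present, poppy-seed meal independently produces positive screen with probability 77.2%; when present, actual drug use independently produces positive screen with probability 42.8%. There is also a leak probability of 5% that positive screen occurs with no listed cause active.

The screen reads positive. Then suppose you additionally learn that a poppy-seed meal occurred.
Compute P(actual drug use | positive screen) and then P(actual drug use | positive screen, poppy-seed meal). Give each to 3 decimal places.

Under noisy-OR, P(positive screen | causes) = 1 − (1−0.05)·∏(1−qᵢ) over the active causes.
Sum P(positive screen|·) weighted by the priors over the 4 (poppy-seed meal, actual drug use) configurations:
  P(positive screen) = 0.05×0.96×0.87 + 0.4566×0.96×0.13 + 0.7834×0.04×0.87 + 0.876105×0.04×0.13
        = 0.041760 + 0.056984 + 0.027262 + 0.004556 = 0.130562
Configurations with actual drug use contribute 0.061540, so
  P(actual drug use | positive screen) = 0.061540 / 0.130562 ≈ 0.471

With the extra evidence:
P(positive screen | poppy-seed meal) = 0.7834*0.87 + 0.876105*0.13 = 0.681558 + 0.113894 = 0.795452
Of this, 0.113894 comes from 0.876105*0.13 (the actual drug use=true cases).
P(actual drug use | positive screen, poppy-seed meal) = 0.113894 / 0.795452 ≈ 0.143
Conditioning on poppy-seed meal lowers the posterior on actual drug use: the classic explaining-away effect in a common-effect structure.

P(actual drug use | positive screen) ≈ 0.471; P(actual drug use | positive screen, poppy-seed meal) ≈ 0.143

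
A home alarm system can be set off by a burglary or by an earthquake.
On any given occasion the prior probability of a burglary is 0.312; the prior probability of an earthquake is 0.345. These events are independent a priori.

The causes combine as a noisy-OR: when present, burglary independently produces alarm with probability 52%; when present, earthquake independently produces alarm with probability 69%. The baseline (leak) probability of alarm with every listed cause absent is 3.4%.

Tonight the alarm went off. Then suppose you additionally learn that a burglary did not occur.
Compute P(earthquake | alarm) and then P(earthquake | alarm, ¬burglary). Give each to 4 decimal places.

Under noisy-OR, P(alarm | causes) = 1 − (1−0.034)·∏(1−qᵢ) over the active causes.
P(alarm) = 0.034*0.688*0.655 + 0.70054*0.688*0.345 + 0.53632*0.312*0.655 + 0.856259*0.312*0.345 = 0.015322 + 0.166280 + 0.109602 + 0.092168 = 0.383372
Restricting to configurations with earthquake present: 0.166280 + 0.092168 = 0.258448.
P(earthquake | alarm) = 0.258448 / 0.383372 ≈ 0.6741

With the extra evidence:
Weight on earthquake=true, given the evidence: 0.70054×0.345 = 0.241686
The normalizing constant is 0.034×0.655 + 0.70054×0.345 = 0.263956
P(earthquake | alarm, ¬burglary) = 0.241686/0.263956 ≈ 0.9156

P(earthquake | alarm) ≈ 0.6741; P(earthquake | alarm, ¬burglary) ≈ 0.9156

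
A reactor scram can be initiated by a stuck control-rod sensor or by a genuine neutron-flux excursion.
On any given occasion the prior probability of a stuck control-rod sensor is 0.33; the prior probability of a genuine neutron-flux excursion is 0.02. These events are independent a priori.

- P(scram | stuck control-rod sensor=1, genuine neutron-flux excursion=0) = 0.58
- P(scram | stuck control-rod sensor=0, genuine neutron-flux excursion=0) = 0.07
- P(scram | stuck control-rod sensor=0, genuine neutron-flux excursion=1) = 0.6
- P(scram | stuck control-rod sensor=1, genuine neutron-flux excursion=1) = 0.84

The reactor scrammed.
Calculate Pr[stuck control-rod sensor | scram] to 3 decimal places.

Pr[stuck control-rod sensor | scram] ≈ 0.781

P(scram) = 0.07*0.67*0.98 + 0.6*0.67*0.02 + 0.58*0.33*0.98 + 0.84*0.33*0.02 = 0.045962 + 0.008040 + 0.187572 + 0.005544 = 0.247118
Restricting to configurations with stuck control-rod sensor present: 0.187572 + 0.005544 = 0.193116.
Hence the posterior is 0.193116/0.247118 ≈ 0.781.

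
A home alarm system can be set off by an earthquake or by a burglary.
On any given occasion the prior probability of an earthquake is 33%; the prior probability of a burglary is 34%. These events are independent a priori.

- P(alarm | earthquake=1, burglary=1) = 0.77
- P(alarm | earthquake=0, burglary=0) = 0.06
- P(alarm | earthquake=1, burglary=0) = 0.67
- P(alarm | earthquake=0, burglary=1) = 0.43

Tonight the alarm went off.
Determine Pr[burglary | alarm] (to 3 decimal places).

Pr[burglary | alarm] ≈ 0.517

P(alarm) = 0.06·0.67·0.66 + 0.43·0.67·0.34 + 0.67·0.33·0.66 + 0.77·0.33·0.34 = 0.026532 + 0.097954 + 0.145926 + 0.086394 = 0.356806
Of this, 0.184348 comes from 0.097954 + 0.086394 (the burglary=true cases).
So P(burglary | alarm) = 0.184348/0.356806 ≈ 0.517.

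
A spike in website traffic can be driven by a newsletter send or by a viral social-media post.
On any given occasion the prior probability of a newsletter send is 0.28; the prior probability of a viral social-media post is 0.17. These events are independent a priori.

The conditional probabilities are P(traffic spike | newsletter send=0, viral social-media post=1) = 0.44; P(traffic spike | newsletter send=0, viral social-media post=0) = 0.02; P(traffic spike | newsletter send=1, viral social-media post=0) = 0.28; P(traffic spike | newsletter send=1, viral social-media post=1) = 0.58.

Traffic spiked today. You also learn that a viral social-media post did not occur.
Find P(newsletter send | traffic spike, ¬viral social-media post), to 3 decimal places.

P(newsletter send | traffic spike, ¬viral social-media post) ≈ 0.845

By total probability over both values of newsletter send:
  P(traffic spike | ¬viral social-media post) = 0.02·0.72 + 0.28·0.28
        = 0.014400 + 0.078400 = 0.092800
Configurations with newsletter send contribute 0.078400, so
  P(newsletter send | traffic spike, ¬viral social-media post) = 0.078400 / 0.092800 ≈ 0.845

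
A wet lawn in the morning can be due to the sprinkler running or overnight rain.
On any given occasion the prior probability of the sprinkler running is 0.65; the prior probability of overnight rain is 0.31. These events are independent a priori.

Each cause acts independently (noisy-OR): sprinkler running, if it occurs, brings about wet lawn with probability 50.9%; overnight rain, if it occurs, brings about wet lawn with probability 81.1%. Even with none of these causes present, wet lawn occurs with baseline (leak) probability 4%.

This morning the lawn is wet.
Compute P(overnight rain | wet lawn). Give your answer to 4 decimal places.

Under noisy-OR, P(wet lawn | causes) = 1 − (1−0.04)·∏(1−qᵢ) over the active causes.
Weight on overnight rain=true, given the evidence: 0.088814 + 0.183549 = 0.272363
The normalizing constant is 0.04×0.35×0.69 + 0.81856×0.35×0.31 + 0.52864×0.65×0.69 + 0.910913×0.65×0.31 = 0.519118
Posterior = 0.272363 / 0.519118 ≈ 0.5247

P(overnight rain | wet lawn) ≈ 0.5247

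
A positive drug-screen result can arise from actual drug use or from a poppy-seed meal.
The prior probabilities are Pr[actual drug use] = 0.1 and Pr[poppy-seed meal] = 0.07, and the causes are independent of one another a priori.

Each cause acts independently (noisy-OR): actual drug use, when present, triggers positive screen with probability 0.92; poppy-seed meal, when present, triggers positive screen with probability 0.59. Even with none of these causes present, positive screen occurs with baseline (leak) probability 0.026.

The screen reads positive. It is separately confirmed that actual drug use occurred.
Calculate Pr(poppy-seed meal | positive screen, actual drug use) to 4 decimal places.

Pr(poppy-seed meal | positive screen, actual drug use) ≈ 0.0732

Under noisy-OR, P(positive screen | causes) = 1 − (1−0.026)·∏(1−qᵢ) over the active causes.
P(positive screen | actual drug use) = 0.92208·0.93 + 0.968053·0.07 = 0.857534 + 0.067764 = 0.925298
Of this, 0.067764 comes from 0.968053·0.07 (the poppy-seed meal=true cases).
P(poppy-seed meal | positive screen, actual drug use) = 0.067764 / 0.925298 ≈ 0.0732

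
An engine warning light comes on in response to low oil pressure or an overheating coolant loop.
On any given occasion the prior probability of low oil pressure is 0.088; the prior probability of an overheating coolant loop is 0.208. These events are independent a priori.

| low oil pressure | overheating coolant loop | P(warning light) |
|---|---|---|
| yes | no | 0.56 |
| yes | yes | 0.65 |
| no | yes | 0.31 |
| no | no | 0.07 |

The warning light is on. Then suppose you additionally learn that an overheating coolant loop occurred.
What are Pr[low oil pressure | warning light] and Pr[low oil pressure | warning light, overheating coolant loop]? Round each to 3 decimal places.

Numerator (weight on configurations with low oil pressure): 0.039030 + 0.011898 = 0.050928
The normalizing constant is 0.07*0.912*0.792 + 0.31*0.912*0.208 + 0.56*0.088*0.792 + 0.65*0.088*0.208 = 0.160295
Posterior = 0.050928 / 0.160295 ≈ 0.318

With the extra evidence:
Enumerate both values of low oil pressure and weight by the priors:
  P(warning light | overheating coolant loop) = 0.31·0.912 + 0.65·0.088
        = 0.282720 + 0.057200 = 0.339920
The terms with low oil pressure present sum to 0.057200, so
  P(low oil pressure | warning light, overheating coolant loop) = 0.057200 / 0.339920 ≈ 0.168
The drop from 0.318 to 0.168 is the explaining-away (discounting) effect.

Pr[low oil pressure | warning light] ≈ 0.318; Pr[low oil pressure | warning light, overheating coolant loop] ≈ 0.168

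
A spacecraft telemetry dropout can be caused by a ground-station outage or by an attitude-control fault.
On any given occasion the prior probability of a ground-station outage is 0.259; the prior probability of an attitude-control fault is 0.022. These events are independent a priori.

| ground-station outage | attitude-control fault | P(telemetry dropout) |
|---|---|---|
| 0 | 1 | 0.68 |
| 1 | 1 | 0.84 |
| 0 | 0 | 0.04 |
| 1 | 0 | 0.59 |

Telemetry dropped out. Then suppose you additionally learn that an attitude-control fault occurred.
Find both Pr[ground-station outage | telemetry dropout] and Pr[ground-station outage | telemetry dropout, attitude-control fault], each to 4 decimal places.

Pr[ground-station outage | telemetry dropout] ≈ 0.7938; Pr[ground-station outage | telemetry dropout, attitude-control fault] ≈ 0.3016

By total probability over the 4 (ground-station outage, attitude-control fault) configurations:
  P(telemetry dropout) = 0.04·0.741·0.978 + 0.68·0.741·0.022 + 0.59·0.259·0.978 + 0.84·0.259·0.022
        = 0.028988 + 0.011085 + 0.149448 + 0.004786 = 0.194307
The terms with ground-station outage present sum to 0.154234, so
  P(ground-station outage | telemetry dropout) = 0.154234 / 0.194307 ≈ 0.7938

Now condition on the additional information:
P(telemetry dropout | attitude-control fault) = 0.68*0.741 + 0.84*0.259 = 0.503880 + 0.217560 = 0.721440
Restricting to configurations with ground-station outage present: 0.84*0.259 = 0.217560.
Hence the posterior is 0.217560/0.721440 ≈ 0.3016.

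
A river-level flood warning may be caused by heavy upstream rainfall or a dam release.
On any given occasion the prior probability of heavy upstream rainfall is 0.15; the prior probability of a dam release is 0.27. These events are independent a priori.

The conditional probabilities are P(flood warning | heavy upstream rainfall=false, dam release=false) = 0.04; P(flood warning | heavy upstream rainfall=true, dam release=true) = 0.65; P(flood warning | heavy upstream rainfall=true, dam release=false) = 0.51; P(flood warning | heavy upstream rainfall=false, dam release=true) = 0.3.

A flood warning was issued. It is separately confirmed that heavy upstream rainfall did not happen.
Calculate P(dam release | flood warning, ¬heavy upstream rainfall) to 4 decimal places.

Weight on dam release=true, given the evidence: 0.3*0.27 = 0.081000
The normalizing constant is 0.04*0.73 + 0.3*0.27 = 0.110200
P(dam release | flood warning, ¬heavy upstream rainfall) = 0.081000/0.110200 ≈ 0.7350

P(dam release | flood warning, ¬heavy upstream rainfall) ≈ 0.7350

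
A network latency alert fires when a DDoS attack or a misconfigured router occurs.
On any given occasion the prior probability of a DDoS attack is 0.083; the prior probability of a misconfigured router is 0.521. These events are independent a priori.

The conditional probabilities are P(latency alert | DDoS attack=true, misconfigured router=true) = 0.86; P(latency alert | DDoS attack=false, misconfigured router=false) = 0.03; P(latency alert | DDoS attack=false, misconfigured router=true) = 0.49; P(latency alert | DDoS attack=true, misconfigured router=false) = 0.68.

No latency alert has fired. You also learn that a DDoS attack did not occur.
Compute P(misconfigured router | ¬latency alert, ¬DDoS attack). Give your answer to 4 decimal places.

P(misconfigured router | ¬latency alert, ¬DDoS attack) ≈ 0.3638

Enumerate both values of misconfigured router and weight by the priors:
  P(¬latency alert | ¬DDoS attack) = 0.97*0.479 + 0.51*0.521
        = 0.464630 + 0.265710 = 0.730340
The terms with misconfigured router present sum to 0.265710, so
  P(misconfigured router | ¬latency alert, ¬DDoS attack) = 0.265710 / 0.730340 ≈ 0.3638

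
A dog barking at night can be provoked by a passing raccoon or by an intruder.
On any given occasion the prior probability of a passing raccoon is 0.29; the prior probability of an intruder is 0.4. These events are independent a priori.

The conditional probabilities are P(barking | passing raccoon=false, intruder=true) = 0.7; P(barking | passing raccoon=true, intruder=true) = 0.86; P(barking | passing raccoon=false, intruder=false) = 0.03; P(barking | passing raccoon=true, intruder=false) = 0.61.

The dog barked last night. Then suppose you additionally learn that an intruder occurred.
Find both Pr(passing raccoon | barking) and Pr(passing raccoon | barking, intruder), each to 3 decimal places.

P(barking) = 0.03*0.71*0.6 + 0.7*0.71*0.4 + 0.61*0.29*0.6 + 0.86*0.29*0.4 = 0.012780 + 0.198800 + 0.106140 + 0.099760 = 0.417480
Restricting to configurations with passing raccoon present: 0.106140 + 0.099760 = 0.205900.
Hence the posterior is 0.205900/0.417480 ≈ 0.493.

Now condition on the additional information:
P(barking | intruder) = 0.7×0.71 + 0.86×0.29 = 0.497000 + 0.249400 = 0.746400
The passing raccoon-present share is 0.86×0.29 = 0.249400.
Hence the posterior is 0.249400/0.746400 ≈ 0.334.
— intruder explains away the evidence for passing raccoon.

Pr(passing raccoon | barking) ≈ 0.493; Pr(passing raccoon | barking, intruder) ≈ 0.334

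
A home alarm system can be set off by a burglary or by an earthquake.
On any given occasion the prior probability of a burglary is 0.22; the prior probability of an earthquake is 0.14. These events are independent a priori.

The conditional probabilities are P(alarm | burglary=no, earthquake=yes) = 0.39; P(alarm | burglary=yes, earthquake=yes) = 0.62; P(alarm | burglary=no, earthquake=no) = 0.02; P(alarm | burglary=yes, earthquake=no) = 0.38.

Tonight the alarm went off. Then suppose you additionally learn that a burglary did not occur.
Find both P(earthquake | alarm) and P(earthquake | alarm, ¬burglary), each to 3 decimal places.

For the numerator, keep only earthquake=true terms: 0.042588 + 0.019096 = 0.061684
The normalizing constant is 0.02*0.78*0.86 + 0.39*0.78*0.14 + 0.38*0.22*0.86 + 0.62*0.22*0.14 = 0.146996
P(earthquake | alarm) = 0.061684/0.146996 ≈ 0.420

With the extra evidence:
P(alarm | ¬burglary) = 0.02×0.86 + 0.39×0.14 = 0.017200 + 0.054600 = 0.071800
Of this, 0.054600 comes from 0.39×0.14 (the earthquake=true cases).
Hence the posterior is 0.054600/0.071800 ≈ 0.760.

P(earthquake | alarm) ≈ 0.420; P(earthquake | alarm, ¬burglary) ≈ 0.760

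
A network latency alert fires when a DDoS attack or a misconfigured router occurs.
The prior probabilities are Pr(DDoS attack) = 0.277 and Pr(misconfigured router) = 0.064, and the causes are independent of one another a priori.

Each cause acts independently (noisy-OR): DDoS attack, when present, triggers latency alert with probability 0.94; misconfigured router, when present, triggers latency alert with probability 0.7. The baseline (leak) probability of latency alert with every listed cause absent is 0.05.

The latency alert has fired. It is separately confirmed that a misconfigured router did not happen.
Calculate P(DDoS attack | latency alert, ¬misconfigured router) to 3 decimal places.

Under noisy-OR, P(latency alert | causes) = 1 − (1−0.05)·∏(1−qᵢ) over the active causes.
For the numerator, keep only DDoS attack=true terms: 0.943*0.277 = 0.261211
The normalizing constant is 0.05*0.723 + 0.943*0.277 = 0.297361
Posterior = 0.261211 / 0.297361 ≈ 0.878

P(DDoS attack | latency alert, ¬misconfigured router) ≈ 0.878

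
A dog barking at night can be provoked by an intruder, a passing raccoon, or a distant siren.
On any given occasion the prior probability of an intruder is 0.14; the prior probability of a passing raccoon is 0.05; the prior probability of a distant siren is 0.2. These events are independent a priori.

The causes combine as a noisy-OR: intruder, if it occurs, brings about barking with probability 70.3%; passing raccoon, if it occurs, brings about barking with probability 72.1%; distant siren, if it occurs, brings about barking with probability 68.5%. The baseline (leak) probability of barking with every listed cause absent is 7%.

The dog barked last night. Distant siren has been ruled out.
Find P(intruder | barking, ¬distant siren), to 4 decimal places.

Under noisy-OR, P(barking | causes) = 1 − (1−0.07)·∏(1−qᵢ) over the active causes.
By total probability over the 4 (intruder, passing raccoon) configurations:
  P(barking | ¬distant siren) = 0.07*0.86*0.95 + 0.74053*0.86*0.05 + 0.72379*0.14*0.95 + 0.922937*0.14*0.05
        = 0.057190 + 0.031843 + 0.096264 + 0.006461 = 0.191758
Keeping only the intruder-present terms gives 0.102725, so
  P(intruder | barking, ¬distant siren) = 0.102725 / 0.191758 ≈ 0.5357

P(intruder | barking, ¬distant siren) ≈ 0.5357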